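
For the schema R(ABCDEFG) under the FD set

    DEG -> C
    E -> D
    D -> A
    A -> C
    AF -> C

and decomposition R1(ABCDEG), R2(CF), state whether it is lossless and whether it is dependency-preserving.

lossy but dependency-preserving

Lossless test: (C)⁺ = {C}, which is a superkey of neither fragment — lossy.
Dependency preservation: AF → C is not contained in any single fragment, but the restricted closure of its left-hand side across the fragments still reaches the right-hand side; the remaining FDs each lie inside some fragment. All dependencies are preserved.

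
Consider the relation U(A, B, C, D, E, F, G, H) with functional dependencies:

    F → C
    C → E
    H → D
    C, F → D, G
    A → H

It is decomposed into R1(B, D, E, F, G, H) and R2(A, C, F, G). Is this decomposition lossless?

No

Common attributes: R1 ∩ R2 = {F, G}.
Closure of {F, G}: F → C applies, adding C; C → E applies, adding E; C, F → D, G applies, adding D. So (F, G)⁺ = {C, D, E, F, G}.
The closure contains neither all of R1 = {B, D, E, F, G, H} nor all of R2 = {A, C, F, G}, so the common attributes are not a superkey of either fragment. The join is lossy.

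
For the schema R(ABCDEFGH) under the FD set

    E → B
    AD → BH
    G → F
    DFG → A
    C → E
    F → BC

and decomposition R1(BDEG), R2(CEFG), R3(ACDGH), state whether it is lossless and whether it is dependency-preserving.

Lossless test (chase): Rows 1 and 2 agree on E; apply E→B and equate their B entries. Rows 1 and 2 agree on G; apply G→F and equate their F entries. Rows 1 and 3 agree on G; apply G→F and equate their F entries. Rows 1 and 3 agree on DFG; apply DFG→A and equate their A entries. Rows 2 and 3 agree on C; apply C→E and equate their E entries. Rows 1 and 2 agree on F; apply F→BC and equate their BC entries. Rows 1 and 3 agree on F; apply F→BC and equate their BC entries. Rows 1 and 3 agree on AD; apply AD→BH and equate their BH entries. Row 1 is now all distinguished symbols — the join is lossless.
Dependency preservation: the restricted closure of {AD} across the fragments never reaches {BH}, so AD → BH cannot be enforced without a join — not preserved.

lossless but not dependency-preserving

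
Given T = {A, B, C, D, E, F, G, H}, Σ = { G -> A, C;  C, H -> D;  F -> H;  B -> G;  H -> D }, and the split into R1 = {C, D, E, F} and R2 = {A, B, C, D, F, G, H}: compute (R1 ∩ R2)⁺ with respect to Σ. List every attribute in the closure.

C, D, F, H

R1 ∩ R2 = {C, D, F}.
F → H applies, adding H
Closure: {C, D, F, H}.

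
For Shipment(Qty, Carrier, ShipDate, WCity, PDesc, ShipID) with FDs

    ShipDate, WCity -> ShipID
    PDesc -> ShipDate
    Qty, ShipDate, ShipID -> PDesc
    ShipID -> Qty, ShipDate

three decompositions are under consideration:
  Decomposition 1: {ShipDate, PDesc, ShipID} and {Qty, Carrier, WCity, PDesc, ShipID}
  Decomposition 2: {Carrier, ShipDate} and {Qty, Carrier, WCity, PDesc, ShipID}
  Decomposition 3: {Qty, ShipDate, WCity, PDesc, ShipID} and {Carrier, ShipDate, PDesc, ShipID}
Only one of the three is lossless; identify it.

Decomposition 1: common = {PDesc, ShipID}, closure = {Qty, ShipDate, PDesc, ShipID} → lossless.
Decomposition 2: common = {Carrier}, closure = {Carrier} → lossy.
Decomposition 3: common = {ShipDate, PDesc, ShipID}, closure = {Qty, ShipDate, PDesc, ShipID} → lossy.

Decomposition 1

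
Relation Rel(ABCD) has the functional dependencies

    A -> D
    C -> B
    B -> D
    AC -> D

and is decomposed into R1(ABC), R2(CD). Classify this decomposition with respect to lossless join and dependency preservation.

Lossless test: (C)⁺ = {BCD}, which contains all of one fragment — lossless.
Dependency preservation: the restricted closure of {A} across the fragments never reaches {D}, so A → D cannot be enforced without a join — not preserved.

lossless but not dependency-preserving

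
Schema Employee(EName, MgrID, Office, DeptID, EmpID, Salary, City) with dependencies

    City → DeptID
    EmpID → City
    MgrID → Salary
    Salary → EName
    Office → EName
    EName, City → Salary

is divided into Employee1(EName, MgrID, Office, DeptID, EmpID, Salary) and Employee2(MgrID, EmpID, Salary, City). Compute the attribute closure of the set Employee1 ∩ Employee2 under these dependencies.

Employee1 ∩ Employee2 = {MgrID, EmpID, Salary}.
EmpID → City applies, adding City
Salary → EName applies, adding EName
City → DeptID applies, adding DeptID
Closure: {EName, MgrID, DeptID, EmpID, Salary, City}.

EName, MgrID, DeptID, EmpID, Salary, City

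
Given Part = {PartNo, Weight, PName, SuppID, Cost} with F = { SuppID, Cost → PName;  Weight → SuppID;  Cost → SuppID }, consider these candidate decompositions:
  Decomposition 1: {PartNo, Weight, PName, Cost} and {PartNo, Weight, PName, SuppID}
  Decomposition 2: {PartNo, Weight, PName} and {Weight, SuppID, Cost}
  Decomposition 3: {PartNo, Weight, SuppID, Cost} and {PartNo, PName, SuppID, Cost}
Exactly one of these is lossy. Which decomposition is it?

Decomposition 2

Decomposition 1: common = {PartNo, Weight, PName}, closure = {PartNo, Weight, PName, SuppID} → lossless.
Decomposition 2: common = {Weight}, closure = {Weight, SuppID} → lossy.
Decomposition 3: common = {PartNo, SuppID, Cost}, closure = {PartNo, PName, SuppID, Cost} → lossless.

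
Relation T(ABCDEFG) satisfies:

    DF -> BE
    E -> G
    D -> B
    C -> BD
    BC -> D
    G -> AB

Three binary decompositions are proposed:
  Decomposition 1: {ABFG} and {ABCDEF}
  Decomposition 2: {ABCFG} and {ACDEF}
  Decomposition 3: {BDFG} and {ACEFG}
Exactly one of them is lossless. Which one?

Decomposition 2

Decomposition 1: common = {ABF}, closure = {ABF} → lossy.
Decomposition 2: common = {ACF}, closure = {ABCDEFG} → lossless.
Decomposition 3: common = {FG}, closure = {ABFG} → lossy.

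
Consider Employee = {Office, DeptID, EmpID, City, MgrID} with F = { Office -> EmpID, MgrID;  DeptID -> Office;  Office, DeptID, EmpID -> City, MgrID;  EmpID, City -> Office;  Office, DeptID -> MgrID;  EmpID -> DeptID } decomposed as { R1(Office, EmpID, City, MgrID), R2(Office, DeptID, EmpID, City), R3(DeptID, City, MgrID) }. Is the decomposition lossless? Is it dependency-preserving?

lossless and dependency-preserving

Lossless test (chase): Rows 1 and 2 agree on Office; apply Office→EmpID, MgrID and equate their EmpID, MgrID entries. Rows 2 and 3 agree on DeptID; apply DeptID→Office and equate their Office entries. Rows 1 and 2 agree on EmpID; apply EmpID→DeptID and equate their DeptID entries. Rows 1 and 3 agree on Office; apply Office→EmpID, MgrID and equate their EmpID, MgrID entries. Row 1 is now all distinguished symbols — the join is lossless.
Dependency preservation: Office, DeptID, EmpID → City, MgrID; Office, DeptID → MgrID are not contained in any single fragment, but the restricted closure of each left-hand side across the fragments still reaches the right-hand side; the remaining FDs each lie inside some fragment. All dependencies are preserved.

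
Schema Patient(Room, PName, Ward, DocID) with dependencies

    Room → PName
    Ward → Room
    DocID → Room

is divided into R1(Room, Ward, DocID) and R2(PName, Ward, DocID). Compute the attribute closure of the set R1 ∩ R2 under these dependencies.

Room, PName, Ward, DocID

R1 ∩ R2 = {Ward, DocID}.
Ward → Room applies, adding Room
Room → PName applies, adding PName
Closure: {Room, PName, Ward, DocID}.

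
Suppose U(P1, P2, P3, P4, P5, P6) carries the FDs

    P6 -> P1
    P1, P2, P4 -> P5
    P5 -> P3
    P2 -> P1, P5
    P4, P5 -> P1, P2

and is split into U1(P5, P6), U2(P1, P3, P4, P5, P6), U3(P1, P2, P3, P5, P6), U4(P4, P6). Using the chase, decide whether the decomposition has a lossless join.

Chase test. Columns are P1, P2, P3, P4, P5, P6; row i has aⱼ where attribute j ∈ Ui, else bᵢⱼ.
Initial tableau (one row per fragment):
  row 1: b11 b12 b13 b14 a5 a6
  row 2: a1 b22 a3 a4 a5 a6
  row 3: a1 a2 a3 b34 a5 a6
  row 4: b41 b42 b43 a4 b45 a6
Rows 1 and 2 agree on P6; apply P6→P1 and equate their P1 entries.
Rows 1 and 4 agree on P6; apply P6→P1 and equate their P1 entries.
Rows 1 and 2 agree on P5; apply P5→P3 and equate their P3 entries.
No row becomes fully distinguished — the join is lossy.

No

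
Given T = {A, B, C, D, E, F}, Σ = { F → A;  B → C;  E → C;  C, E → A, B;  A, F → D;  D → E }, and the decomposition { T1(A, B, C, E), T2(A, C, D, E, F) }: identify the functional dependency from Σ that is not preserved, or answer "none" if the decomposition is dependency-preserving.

F → A lies within T2.
B → C lies within T1.
E → C lies within T1.
C, E → A, B lies within T1.
A, F → D lies within T2.
D → E lies within T2.
Every dependency is enforceable on the fragments, so the decomposition is dependency-preserving.

none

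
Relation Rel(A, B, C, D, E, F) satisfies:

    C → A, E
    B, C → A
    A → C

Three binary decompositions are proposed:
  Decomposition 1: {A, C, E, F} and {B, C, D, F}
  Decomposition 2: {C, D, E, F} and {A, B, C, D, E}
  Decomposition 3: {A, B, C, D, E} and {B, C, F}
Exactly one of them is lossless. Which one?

Decomposition 1: common = {C, F}, closure = {A, C, E, F} → lossless.
Decomposition 2: common = {C, D, E}, closure = {A, C, D, E} → lossy.
Decomposition 3: common = {B, C}, closure = {A, B, C, E} → lossy.

Decomposition 1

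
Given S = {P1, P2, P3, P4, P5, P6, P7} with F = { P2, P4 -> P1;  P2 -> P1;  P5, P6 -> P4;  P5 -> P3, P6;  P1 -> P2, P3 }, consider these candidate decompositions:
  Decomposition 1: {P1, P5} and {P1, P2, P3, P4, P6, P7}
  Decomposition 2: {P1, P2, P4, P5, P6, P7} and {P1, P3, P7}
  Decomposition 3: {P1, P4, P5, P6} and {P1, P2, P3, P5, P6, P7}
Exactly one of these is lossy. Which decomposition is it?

Decomposition 1: common = {P1}, closure = {P1, P2, P3} → lossy.
Decomposition 2: common = {P1, P7}, closure = {P1, P2, P3, P7} → lossless.
Decomposition 3: common = {P1, P5, P6}, closure = {P1, P2, P3, P4, P5, P6} → lossless.

Decomposition 1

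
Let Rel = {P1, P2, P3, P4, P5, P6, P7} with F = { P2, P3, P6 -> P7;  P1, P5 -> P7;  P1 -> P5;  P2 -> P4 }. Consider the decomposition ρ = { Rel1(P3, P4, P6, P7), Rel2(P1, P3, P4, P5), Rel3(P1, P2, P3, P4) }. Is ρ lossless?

No

Chase test. Columns are P1, P2, P3, P4, P5, P6, P7; row i has aⱼ where attribute j ∈ Reli, else bᵢⱼ.
Initial tableau (one row per fragment):
  row 1: b11 b12 a3 a4 b15 a6 a7
  row 2: a1 b22 a3 a4 a5 b26 b27
  row 3: a1 a2 a3 a4 b35 b36 b37
Rows 2 and 3 agree on P1; apply P1→P5 and equate their P5 entries.
Rows 2 and 3 agree on P1, P5; apply P1, P5→P7 and equate their P7 entries.
No row becomes fully distinguished — the join is lossy.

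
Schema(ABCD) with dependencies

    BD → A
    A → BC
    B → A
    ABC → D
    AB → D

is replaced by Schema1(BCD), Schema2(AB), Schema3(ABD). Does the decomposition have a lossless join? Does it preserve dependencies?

Lossless test (chase): Rows 1 and 3 agree on BD; apply BD→A and equate their A entries. Rows 1 and 2 agree on A; apply A→BC and equate their BC entries. Rows 1 and 3 agree on A; apply A→BC and equate their BC entries. Rows 1 and 2 agree on ABC; apply ABC→D and equate their D entries. Row 1 is now all distinguished symbols — the join is lossless.
Dependency preservation: A → BC; ABC → D are not contained in any single fragment, but the restricted closure of each left-hand side across the fragments still reaches the right-hand side; the remaining FDs each lie inside some fragment. All dependencies are preserved.

lossless and dependency-preserving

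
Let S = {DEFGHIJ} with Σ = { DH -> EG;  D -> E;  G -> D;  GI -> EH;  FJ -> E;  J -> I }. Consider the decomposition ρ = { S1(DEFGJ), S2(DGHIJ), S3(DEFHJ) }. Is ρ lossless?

Chase test. Columns are DEFGHIJ; row i has aⱼ where attribute j ∈ Si, else bᵢⱼ.
Initial tableau (one row per fragment):
  row 1: a1 a2 a3 a4 b15 b16 a7
  row 2: a1 b22 b23 a4 a5 a6 a7
  row 3: a1 a2 a3 b34 a5 b36 a7
Rows 2 and 3 agree on DH; apply DH→EG and equate their EG entries.
Rows 1 and 2 agree on J; apply J→I and equate their I entries.
Rows 1 and 3 agree on J; apply J→I and equate their I entries.
Rows 1 and 2 agree on GI; apply GI→EH and equate their EH entries.
Row 1 is now all distinguished symbols — the join is lossless.

Yes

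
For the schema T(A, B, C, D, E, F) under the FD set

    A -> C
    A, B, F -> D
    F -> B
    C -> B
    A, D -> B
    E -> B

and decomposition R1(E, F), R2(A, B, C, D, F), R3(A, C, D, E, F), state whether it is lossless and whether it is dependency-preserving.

lossless but not dependency-preserving

Lossless test (chase): Rows 1 and 2 agree on F; apply F→B and equate their B entries. Rows 1 and 3 agree on F; apply F→B and equate their B entries. Row 3 is now all distinguished symbols — the join is lossless.
Dependency preservation: the restricted closure of {E} across the fragments never reaches {B}, so E → B cannot be enforced without a join — not preserved.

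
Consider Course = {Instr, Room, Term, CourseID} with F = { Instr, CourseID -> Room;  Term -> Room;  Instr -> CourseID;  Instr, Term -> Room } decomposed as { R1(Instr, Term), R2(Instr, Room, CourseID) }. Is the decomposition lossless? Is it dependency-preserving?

lossless but not dependency-preserving

Lossless test: (Instr)⁺ = {Instr, Room, CourseID}, which contains all of one fragment — lossless.
Dependency preservation: the restricted closure of {Term} across the fragments never reaches {Room}, so Term → Room cannot be enforced without a join — not preserved.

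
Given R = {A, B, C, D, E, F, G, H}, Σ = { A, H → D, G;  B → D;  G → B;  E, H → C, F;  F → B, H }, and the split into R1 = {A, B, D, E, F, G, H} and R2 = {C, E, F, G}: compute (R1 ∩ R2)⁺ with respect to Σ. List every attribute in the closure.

R1 ∩ R2 = {E, F, G}.
G → B applies, adding B
F → B, H applies, adding H
B → D applies, adding D
E, H → C, F applies, adding C
Closure: {B, C, D, E, F, G, H}.

B, C, D, E, F, G, H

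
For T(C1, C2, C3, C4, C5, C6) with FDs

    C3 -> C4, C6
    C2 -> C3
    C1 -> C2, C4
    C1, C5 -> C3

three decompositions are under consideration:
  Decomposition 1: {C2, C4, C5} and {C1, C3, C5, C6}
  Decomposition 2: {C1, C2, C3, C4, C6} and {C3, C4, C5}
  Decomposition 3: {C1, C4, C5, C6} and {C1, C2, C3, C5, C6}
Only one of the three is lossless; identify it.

Decomposition 1: common = {C5}, closure = {C5} → lossy.
Decomposition 2: common = {C3, C4}, closure = {C3, C4, C6} → lossy.
Decomposition 3: common = {C1, C5, C6}, closure = {C1, C2, C3, C4, C5, C6} → lossless.

Decomposition 3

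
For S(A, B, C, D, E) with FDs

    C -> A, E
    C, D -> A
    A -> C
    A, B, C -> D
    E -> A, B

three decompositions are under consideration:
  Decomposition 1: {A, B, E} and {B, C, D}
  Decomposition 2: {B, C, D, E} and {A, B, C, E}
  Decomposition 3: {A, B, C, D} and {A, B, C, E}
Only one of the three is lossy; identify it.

Decomposition 1

Decomposition 1: common = {B}, closure = {B} → lossy.
Decomposition 2: common = {B, C, E}, closure = {A, B, C, D, E} → lossless.
Decomposition 3: common = {A, B, C}, closure = {A, B, C, D, E} → lossless.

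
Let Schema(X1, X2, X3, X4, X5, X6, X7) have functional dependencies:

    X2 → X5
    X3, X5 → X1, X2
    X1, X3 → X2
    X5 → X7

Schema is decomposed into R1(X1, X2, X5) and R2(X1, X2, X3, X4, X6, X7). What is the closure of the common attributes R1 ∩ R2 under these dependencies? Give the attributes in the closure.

X1, X2, X5, X7

R1 ∩ R2 = {X1, X2}.
X2 → X5 applies, adding X5
X5 → X7 applies, adding X7
Closure: {X1, X2, X5, X7}.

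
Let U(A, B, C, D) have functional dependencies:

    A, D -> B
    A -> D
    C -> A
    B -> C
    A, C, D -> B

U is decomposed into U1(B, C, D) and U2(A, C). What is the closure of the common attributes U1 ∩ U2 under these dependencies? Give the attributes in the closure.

A, B, C, D

U1 ∩ U2 = {C}.
C → A applies, adding A
A → D applies, adding D
A, C, D → B applies, adding B
Closure: {A, B, C, D}.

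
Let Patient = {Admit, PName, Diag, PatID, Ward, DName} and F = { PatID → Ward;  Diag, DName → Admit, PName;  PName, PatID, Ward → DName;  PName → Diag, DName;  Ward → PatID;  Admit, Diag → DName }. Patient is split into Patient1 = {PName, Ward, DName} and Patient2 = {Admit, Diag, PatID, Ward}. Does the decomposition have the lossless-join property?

No

Common attributes: Patient1 ∩ Patient2 = {Ward}.
Closure of {Ward}: Ward → PatID applies, adding PatID. So (Ward)⁺ = {PatID, Ward}.
The closure contains neither all of Patient1 = {PName, Ward, DName} nor all of Patient2 = {Admit, Diag, PatID, Ward}, so the common attributes are not a superkey of either fragment. The join is lossy.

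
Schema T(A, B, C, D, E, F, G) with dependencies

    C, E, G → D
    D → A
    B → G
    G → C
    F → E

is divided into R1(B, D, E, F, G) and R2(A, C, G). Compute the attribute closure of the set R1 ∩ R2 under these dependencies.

R1 ∩ R2 = {G}.
G → C applies, adding C
Closure: {C, G}.

C, G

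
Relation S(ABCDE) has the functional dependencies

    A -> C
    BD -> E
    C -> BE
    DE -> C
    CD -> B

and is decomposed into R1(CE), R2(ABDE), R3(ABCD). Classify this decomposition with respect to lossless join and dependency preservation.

Lossless test (chase): Rows 2 and 3 agree on A; apply A→C and equate their C entries. Rows 2 and 3 agree on BD; apply BD→E and equate their E entries. Rows 1 and 2 agree on C; apply C→BE and equate their BE entries. Row 2 is now all distinguished symbols — the join is lossless.
Dependency preservation: C → BE; DE → C are not contained in any single fragment, but the restricted closure of each left-hand side across the fragments still reaches the right-hand side; the remaining FDs each lie inside some fragment. All dependencies are preserved.

lossless and dependency-preserving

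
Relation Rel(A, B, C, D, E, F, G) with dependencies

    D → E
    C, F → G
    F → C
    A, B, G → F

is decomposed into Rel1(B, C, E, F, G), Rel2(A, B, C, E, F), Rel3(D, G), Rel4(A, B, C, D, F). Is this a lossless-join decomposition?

No

Chase test. Columns are A, B, C, D, E, F, G; row i has aⱼ where attribute j ∈ Reli, else bᵢⱼ.
Initial tableau (one row per fragment):
  row 1: b11 a2 a3 b14 a5 a6 a7
  row 2: a1 a2 a3 b24 a5 a6 b27
  row 3: b31 b32 b33 a4 b35 b36 a7
  row 4: a1 a2 a3 a4 b45 a6 b47
Rows 3 and 4 agree on D; apply D→E and equate their E entries.
Rows 1 and 2 agree on C, F; apply C, F→G and equate their G entries.
Rows 1 and 4 agree on C, F; apply C, F→G and equate their G entries.
No row becomes fully distinguished — the join is lossy.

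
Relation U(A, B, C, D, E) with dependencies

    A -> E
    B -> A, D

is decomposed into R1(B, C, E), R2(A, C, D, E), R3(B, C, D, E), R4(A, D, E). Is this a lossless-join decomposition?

Chase test. Columns are A, B, C, D, E; row i has aⱼ where attribute j ∈ Ri, else bᵢⱼ.
Initial tableau (one row per fragment):
  row 1: b11 a2 a3 b14 a5
  row 2: a1 b22 a3 a4 a5
  row 3: b31 a2 a3 a4 a5
  row 4: a1 b42 b43 a4 a5
Rows 1 and 3 agree on B; apply B→A, D and equate their A, D entries.
No row becomes fully distinguished — the join is lossy.

No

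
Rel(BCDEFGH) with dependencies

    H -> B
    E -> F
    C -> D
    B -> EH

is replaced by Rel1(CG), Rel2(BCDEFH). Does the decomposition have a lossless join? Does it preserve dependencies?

Lossless test: (C)⁺ = {CD}, which is a superkey of neither fragment — lossy.
Dependency preservation: every FD's attributes lie within a single fragment, so each can be enforced locally — preserved.

lossy but dependency-preserving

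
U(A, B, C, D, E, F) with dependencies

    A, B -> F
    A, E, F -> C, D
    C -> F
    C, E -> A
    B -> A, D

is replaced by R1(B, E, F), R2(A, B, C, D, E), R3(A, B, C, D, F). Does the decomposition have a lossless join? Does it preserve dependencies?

Lossless test (chase): Rows 2 and 3 agree on A, B; apply A, B→F and equate their F entries. Rows 1 and 2 agree on B; apply B→A, D and equate their A, D entries. Rows 1 and 2 agree on A, E, F; apply A, E, F→C, D and equate their C, D entries. Row 1 is now all distinguished symbols — the join is lossless.
Dependency preservation: the restricted closure of {A, E, F} across the fragments never reaches {C, D}, so A, E, F → C, D cannot be enforced without a join — not preserved.

lossless but not dependency-preserving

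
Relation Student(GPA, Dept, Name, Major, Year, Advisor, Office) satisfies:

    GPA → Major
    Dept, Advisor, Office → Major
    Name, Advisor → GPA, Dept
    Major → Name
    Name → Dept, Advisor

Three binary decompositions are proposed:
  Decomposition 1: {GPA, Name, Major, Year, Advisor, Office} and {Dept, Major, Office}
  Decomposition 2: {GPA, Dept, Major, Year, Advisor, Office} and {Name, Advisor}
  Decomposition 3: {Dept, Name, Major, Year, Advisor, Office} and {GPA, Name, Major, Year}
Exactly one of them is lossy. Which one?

Decomposition 2

Decomposition 1: common = {Major, Office}, closure = {GPA, Dept, Name, Major, Advisor, Office} → lossless.
Decomposition 2: common = {Advisor}, closure = {Advisor} → lossy.
Decomposition 3: common = {Name, Major, Year}, closure = {GPA, Dept, Name, Major, Year, Advisor} → lossless.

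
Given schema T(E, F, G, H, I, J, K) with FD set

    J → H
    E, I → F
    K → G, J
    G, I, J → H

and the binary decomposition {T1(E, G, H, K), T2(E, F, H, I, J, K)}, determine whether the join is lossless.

Yes

Common attributes: T1 ∩ T2 = {E, H, K}.
Closure of {E, H, K}: K → G, J applies, adding G, J. So (E, H, K)⁺ = {E, G, H, J, K}.
This closure contains every attribute of T1, so T1 ∩ T2 → T1. The join is lossless.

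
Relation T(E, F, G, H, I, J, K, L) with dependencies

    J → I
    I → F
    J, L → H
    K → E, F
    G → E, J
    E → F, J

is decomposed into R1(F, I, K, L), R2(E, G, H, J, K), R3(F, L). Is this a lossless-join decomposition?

Chase test. Columns are E, F, G, H, I, J, K, L; row i has aⱼ where attribute j ∈ Ri, else bᵢⱼ.
Initial tableau (one row per fragment):
  row 1: b11 a2 b13 b14 a5 b16 a7 a8
  row 2: a1 b22 a3 a4 b25 a6 a7 b28
  row 3: b31 a2 b33 b34 b35 b36 b37 a8
Rows 1 and 2 agree on K; apply K→E, F and equate their E, F entries.
Rows 1 and 2 agree on E; apply E→F, J and equate their F, J entries.
Rows 1 and 2 agree on J; apply J→I and equate their I entries.
No row becomes fully distinguished — the join is lossy.

No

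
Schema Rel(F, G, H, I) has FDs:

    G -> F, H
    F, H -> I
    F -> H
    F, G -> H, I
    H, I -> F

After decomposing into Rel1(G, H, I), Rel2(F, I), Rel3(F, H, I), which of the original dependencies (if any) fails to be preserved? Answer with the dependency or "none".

G → F, H: restricted closure across fragments reaches F, H.
F, H → I lies within Rel3.
F → H lies within Rel3.
F, G → H, I: restricted closure across fragments reaches H, I.
H, I → F lies within Rel3.
Every dependency is enforceable on the fragments, so the decomposition is dependency-preserving.

none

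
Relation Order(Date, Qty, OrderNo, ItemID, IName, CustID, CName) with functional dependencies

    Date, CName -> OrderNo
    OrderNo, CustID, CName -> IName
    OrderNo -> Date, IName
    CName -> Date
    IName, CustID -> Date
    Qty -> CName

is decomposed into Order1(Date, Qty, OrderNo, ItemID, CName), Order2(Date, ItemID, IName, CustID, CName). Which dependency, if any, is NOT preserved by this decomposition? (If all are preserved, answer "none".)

Check OrderNo → Date, IName: no single fragment contains all of {Date, OrderNo, IName}, and the restricted closure of {OrderNo} across the fragments never reaches {Date, IName}.
Date, CName → OrderNo is preserved.
OrderNo, CustID, CName → IName is preserved.
CName → Date is preserved.
IName, CustID → Date is preserved.
Qty → CName is preserved.

OrderNo -> Date, IName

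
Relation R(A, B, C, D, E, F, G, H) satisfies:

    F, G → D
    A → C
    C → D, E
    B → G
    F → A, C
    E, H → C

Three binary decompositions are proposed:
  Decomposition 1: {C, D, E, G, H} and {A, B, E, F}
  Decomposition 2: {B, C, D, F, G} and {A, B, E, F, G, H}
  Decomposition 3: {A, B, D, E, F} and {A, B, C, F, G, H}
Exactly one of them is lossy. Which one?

Decomposition 1: common = {E}, closure = {E} → lossy.
Decomposition 2: common = {B, F, G}, closure = {A, B, C, D, E, F, G} → lossless.
Decomposition 3: common = {A, B, F}, closure = {A, B, C, D, E, F, G} → lossless.

Decomposition 1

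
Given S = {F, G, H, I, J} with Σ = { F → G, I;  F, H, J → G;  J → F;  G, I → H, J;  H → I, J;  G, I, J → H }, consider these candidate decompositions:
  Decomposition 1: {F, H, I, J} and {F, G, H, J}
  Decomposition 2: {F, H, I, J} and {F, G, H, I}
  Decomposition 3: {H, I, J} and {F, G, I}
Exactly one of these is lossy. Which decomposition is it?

Decomposition 1: common = {F, H, J}, closure = {F, G, H, I, J} → lossless.
Decomposition 2: common = {F, H, I}, closure = {F, G, H, I, J} → lossless.
Decomposition 3: common = {I}, closure = {I} → lossy.

Decomposition 3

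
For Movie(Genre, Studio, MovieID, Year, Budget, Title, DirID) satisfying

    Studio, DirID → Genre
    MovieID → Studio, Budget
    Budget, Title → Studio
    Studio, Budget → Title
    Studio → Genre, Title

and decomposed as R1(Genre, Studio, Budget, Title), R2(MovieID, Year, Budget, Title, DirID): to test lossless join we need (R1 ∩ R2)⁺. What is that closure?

R1 ∩ R2 = {Budget, Title}.
Budget, Title → Studio applies, adding Studio
Studio → Genre, Title applies, adding Genre
Closure: {Genre, Studio, Budget, Title}.

Genre, Studio, Budget, Title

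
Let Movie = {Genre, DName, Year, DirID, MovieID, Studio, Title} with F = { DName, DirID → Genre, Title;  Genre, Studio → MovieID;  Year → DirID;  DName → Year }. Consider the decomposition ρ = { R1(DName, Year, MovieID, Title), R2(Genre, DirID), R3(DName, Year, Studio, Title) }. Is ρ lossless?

Chase test. Columns are Genre, DName, Year, DirID, MovieID, Studio, Title; row i has aⱼ where attribute j ∈ Ri, else bᵢⱼ.
Initial tableau (one row per fragment):
  row 1: b11 a2 a3 b14 a5 b16 a7
  row 2: a1 b22 b23 a4 b25 b26 b27
  row 3: b31 a2 a3 b34 b35 a6 a7
Rows 1 and 3 agree on Year; apply Year→DirID and equate their DirID entries.
Rows 1 and 3 agree on DName, DirID; apply DName, DirID→Genre, Title and equate their Genre, Title entries.
No row becomes fully distinguished — the join is lossy.

No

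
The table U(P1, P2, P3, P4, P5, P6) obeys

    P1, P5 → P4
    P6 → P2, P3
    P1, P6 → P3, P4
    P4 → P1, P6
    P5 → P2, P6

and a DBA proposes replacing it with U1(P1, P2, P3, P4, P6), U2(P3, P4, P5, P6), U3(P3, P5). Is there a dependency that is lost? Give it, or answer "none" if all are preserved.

P1, P5 → P4: restricted closure across fragments reaches P4.
P6 → P2, P3 lies within U1.
P1, P6 → P3, P4 lies within U1.
P4 → P1, P6 lies within U1.
P5 → P2, P6: restricted closure across fragments reaches P2, P6.
Every dependency is enforceable on the fragments, so the decomposition is dependency-preserving.

none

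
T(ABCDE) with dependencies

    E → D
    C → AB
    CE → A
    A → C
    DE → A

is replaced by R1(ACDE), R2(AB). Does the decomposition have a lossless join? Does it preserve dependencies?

lossless and dependency-preserving

Lossless test: (A)⁺ = {ABC}, which contains all of one fragment — lossless.
Dependency preservation: C → AB is not contained in any single fragment, but the restricted closure of its left-hand side across the fragments still reaches the right-hand side; the remaining FDs each lie inside some fragment. All dependencies are preserved.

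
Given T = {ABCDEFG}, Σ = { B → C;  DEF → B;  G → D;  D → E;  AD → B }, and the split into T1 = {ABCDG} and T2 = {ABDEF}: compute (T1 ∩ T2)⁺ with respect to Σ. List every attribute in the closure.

ABCDE

T1 ∩ T2 = {ABD}.
B → C applies, adding C
D → E applies, adding E
Closure: {ABCDE}.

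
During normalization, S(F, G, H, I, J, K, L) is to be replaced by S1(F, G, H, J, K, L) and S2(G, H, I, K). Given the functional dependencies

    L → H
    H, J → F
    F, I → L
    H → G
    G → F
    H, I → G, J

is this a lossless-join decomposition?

Common attributes: S1 ∩ S2 = {G, H, K}.
Closure of {G, H, K}: G → F applies, adding F. So (G, H, K)⁺ = {F, G, H, K}.
The closure contains neither all of S1 = {F, G, H, J, K, L} nor all of S2 = {G, H, I, K}, so the common attributes are not a superkey of either fragment. The join is lossy.

No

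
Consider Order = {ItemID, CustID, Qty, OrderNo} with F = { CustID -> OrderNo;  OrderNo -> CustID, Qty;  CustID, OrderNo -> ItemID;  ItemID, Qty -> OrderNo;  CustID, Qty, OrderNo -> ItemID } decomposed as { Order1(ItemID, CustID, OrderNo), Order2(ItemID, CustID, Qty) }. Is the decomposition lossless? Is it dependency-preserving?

Lossless test: (ItemID, CustID)⁺ = {ItemID, CustID, Qty, OrderNo}, which contains all of one fragment — lossless.
Dependency preservation: OrderNo → CustID, Qty; ItemID, Qty → OrderNo; CustID, Qty, OrderNo → ItemID are not contained in any single fragment, but the restricted closure of each left-hand side across the fragments still reaches the right-hand side; the remaining FDs each lie inside some fragment. All dependencies are preserved.

lossless and dependency-preserving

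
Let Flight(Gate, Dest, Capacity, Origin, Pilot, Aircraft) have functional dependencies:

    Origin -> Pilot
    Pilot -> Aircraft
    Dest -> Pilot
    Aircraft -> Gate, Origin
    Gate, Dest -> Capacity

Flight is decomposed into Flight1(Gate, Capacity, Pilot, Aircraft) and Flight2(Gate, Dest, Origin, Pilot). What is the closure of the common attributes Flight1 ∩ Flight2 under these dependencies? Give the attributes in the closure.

Flight1 ∩ Flight2 = {Gate, Pilot}.
Pilot → Aircraft applies, adding Aircraft
Aircraft → Gate, Origin applies, adding Origin
Closure: {Gate, Origin, Pilot, Aircraft}.

Gate, Origin, Pilot, Aircraft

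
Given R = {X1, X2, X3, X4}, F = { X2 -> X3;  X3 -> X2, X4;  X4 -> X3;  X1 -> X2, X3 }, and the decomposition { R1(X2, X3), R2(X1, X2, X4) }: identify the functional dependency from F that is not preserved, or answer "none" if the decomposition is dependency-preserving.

none

X2 → X3 lies within R1.
X3 → X2, X4: restricted closure across fragments reaches X2, X4.
X4 → X3: restricted closure across fragments reaches X3.
X1 → X2, X3: restricted closure across fragments reaches X2, X3.
Every dependency is enforceable on the fragments, so the decomposition is dependency-preserving.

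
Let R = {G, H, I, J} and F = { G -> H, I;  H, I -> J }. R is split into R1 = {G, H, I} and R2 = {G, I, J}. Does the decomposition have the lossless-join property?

Common attributes: R1 ∩ R2 = {G, I}.
Closure of {G, I}: G → H, I applies, adding H; H, I → J applies, adding J. So (G, I)⁺ = {G, H, I, J}.
This closure contains every attribute of R1, so R1 ∩ R2 → R1. The join is lossless.

Yes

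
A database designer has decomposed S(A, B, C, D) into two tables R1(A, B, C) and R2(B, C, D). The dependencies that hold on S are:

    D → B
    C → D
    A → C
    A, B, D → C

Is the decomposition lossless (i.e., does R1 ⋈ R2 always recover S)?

Yes

Common attributes: R1 ∩ R2 = {B, C}.
Closure of {B, C}: C → D applies, adding D. So (B, C)⁺ = {B, C, D}.
This closure contains every attribute of R2, so R1 ∩ R2 → R2. The join is lossless.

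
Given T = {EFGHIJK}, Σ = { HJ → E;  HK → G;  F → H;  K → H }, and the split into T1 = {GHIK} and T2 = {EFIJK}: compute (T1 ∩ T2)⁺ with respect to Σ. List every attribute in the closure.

GHIK

T1 ∩ T2 = {IK}.
K → H applies, adding H
HK → G applies, adding G
Closure: {GHIK}.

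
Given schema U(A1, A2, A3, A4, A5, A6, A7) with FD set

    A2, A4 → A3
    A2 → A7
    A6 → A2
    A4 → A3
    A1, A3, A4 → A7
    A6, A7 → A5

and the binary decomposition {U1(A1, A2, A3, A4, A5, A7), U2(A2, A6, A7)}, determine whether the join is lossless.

No

Common attributes: U1 ∩ U2 = {A2, A7}.
No dependency enlarges {A2, A7}, so (A2, A7)⁺ = {A2, A7}.
The closure contains neither all of U1 = {A1, A2, A3, A4, A5, A7} nor all of U2 = {A2, A6, A7}, so the common attributes are not a superkey of either fragment. The join is lossy.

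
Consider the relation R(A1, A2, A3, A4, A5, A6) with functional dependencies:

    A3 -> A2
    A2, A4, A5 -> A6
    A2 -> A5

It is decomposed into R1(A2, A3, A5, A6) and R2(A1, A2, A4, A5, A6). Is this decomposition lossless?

Common attributes: R1 ∩ R2 = {A2, A5, A6}.
No dependency enlarges {A2, A5, A6}, so (A2, A5, A6)⁺ = {A2, A5, A6}.
The closure contains neither all of R1 = {A2, A3, A5, A6} nor all of R2 = {A1, A2, A4, A5, A6}, so the common attributes are not a superkey of either fragment. The join is lossy.

No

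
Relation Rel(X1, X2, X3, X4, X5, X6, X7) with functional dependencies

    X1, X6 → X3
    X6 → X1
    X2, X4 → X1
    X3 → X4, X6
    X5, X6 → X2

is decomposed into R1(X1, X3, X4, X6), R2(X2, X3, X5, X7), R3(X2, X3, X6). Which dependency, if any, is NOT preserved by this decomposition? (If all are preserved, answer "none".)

X2, X4 → X1

Check X2, X4 → X1: no single fragment contains all of {X1, X2, X4}, and the restricted closure of {X2, X4} across the fragments never reaches {X1}.
X1, X6 → X3 is preserved.
X6 → X1 is preserved.
X3 → X4, X6 is preserved.
X5, X6 → X2 is preserved.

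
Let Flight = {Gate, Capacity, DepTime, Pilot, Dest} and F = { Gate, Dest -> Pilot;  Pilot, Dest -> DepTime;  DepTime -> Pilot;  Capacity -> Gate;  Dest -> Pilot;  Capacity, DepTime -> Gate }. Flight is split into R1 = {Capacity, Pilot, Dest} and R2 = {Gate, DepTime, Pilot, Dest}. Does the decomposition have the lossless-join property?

No

Common attributes: R1 ∩ R2 = {Pilot, Dest}.
Closure of {Pilot, Dest}: Pilot, Dest → DepTime applies, adding DepTime. So (Pilot, Dest)⁺ = {DepTime, Pilot, Dest}.
The closure contains neither all of R1 = {Capacity, Pilot, Dest} nor all of R2 = {Gate, DepTime, Pilot, Dest}, so the common attributes are not a superkey of either fragment. The join is lossy.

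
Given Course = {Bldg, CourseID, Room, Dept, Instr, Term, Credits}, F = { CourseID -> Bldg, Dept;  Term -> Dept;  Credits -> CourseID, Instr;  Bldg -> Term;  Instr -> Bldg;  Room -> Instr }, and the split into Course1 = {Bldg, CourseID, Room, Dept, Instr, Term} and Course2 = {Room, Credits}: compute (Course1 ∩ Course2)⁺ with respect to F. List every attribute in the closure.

Course1 ∩ Course2 = {Room}.
Room → Instr applies, adding Instr
Instr → Bldg applies, adding Bldg
Bldg → Term applies, adding Term
Term → Dept applies, adding Dept
Closure: {Bldg, Room, Dept, Instr, Term}.

Bldg, Room, Dept, Instr, Term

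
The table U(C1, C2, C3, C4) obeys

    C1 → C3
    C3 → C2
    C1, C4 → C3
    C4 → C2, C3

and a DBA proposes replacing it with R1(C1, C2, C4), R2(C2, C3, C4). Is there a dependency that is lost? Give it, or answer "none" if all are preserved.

Check C1 → C3: no single fragment contains all of {C1, C3}, and the restricted closure of {C1} across the fragments never reaches {C3}.
C3 → C2 is preserved.
C1, C4 → C3 is preserved.
C4 → C2, C3 is preserved.

C1 → C3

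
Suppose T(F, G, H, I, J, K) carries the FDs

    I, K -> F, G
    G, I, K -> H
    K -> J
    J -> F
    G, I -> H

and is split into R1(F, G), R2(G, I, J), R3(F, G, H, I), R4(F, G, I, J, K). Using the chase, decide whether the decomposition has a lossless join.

Yes

Chase test. Columns are F, G, H, I, J, K; row i has aⱼ where attribute j ∈ Ri, else bᵢⱼ.
Initial tableau (one row per fragment):
  row 1: a1 a2 b13 b14 b15 b16
  row 2: b21 a2 b23 a4 a5 b26
  row 3: a1 a2 a3 a4 b35 b36
  row 4: a1 a2 b43 a4 a5 a6
Rows 2 and 4 agree on J; apply J→F and equate their F entries.
Rows 2 and 3 agree on G, I; apply G, I→H and equate their H entries.
Rows 2 and 4 agree on G, I; apply G, I→H and equate their H entries.
Row 4 is now all distinguished symbols — the join is lossless.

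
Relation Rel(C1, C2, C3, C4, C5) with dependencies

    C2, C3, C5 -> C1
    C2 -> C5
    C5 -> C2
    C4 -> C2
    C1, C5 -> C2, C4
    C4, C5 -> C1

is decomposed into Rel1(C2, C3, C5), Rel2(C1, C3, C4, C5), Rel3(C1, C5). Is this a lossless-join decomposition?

Yes

Chase test. Columns are C1, C2, C3, C4, C5; row i has aⱼ where attribute j ∈ Reli, else bᵢⱼ.
Initial tableau (one row per fragment):
  row 1: b11 a2 a3 b14 a5
  row 2: a1 b22 a3 a4 a5
  row 3: a1 b32 b33 b34 a5
Rows 1 and 2 agree on C5; apply C5→C2 and equate their C2 entries.
Rows 1 and 3 agree on C5; apply C5→C2 and equate their C2 entries.
Rows 2 and 3 agree on C1, C5; apply C1, C5→C2, C4 and equate their C2, C4 entries.
Rows 1 and 2 agree on C2, C3, C5; apply C2, C3, C5→C1 and equate their C1 entries.
Rows 1 and 2 agree on C1, C5; apply C1, C5→C2, C4 and equate their C2, C4 entries.
Row 1 is now all distinguished symbols — the join is lossless.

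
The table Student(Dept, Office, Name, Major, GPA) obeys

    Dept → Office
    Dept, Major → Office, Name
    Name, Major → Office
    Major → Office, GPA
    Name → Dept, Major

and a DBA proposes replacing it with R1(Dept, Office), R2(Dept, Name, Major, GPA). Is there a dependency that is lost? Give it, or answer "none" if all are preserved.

Major → Office, GPA

Check Major → Office, GPA: no single fragment contains all of {Office, Major, GPA}, and the restricted closure of {Major} across the fragments never reaches {Office, GPA}.
Dept → Office is preserved.
Dept, Major → Office, Name is preserved.
Name, Major → Office is preserved.
Name → Dept, Major is preserved.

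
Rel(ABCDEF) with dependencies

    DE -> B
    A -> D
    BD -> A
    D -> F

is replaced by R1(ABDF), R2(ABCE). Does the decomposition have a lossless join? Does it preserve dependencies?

Lossless test: (AB)⁺ = {ABDF}, which contains all of one fragment — lossless.
Dependency preservation: the restricted closure of {DE} across the fragments never reaches {B}, so DE → B cannot be enforced without a join — not preserved.

lossless but not dependency-preserving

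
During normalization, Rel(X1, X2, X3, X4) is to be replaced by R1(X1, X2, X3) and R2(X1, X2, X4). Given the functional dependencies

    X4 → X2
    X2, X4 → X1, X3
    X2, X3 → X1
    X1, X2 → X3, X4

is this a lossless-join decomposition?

Yes

Common attributes: R1 ∩ R2 = {X1, X2}.
Closure of {X1, X2}: X1, X2 → X3, X4 applies, adding X3, X4. So (X1, X2)⁺ = {X1, X2, X3, X4}.
This closure contains every attribute of R1, so R1 ∩ R2 → R1. The join is lossless.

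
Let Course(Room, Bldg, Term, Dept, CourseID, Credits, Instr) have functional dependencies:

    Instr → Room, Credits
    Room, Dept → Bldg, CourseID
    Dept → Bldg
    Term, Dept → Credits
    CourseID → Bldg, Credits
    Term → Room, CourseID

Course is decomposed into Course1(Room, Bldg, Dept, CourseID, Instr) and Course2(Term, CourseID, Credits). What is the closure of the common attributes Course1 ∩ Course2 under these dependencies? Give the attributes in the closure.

Course1 ∩ Course2 = {CourseID}.
CourseID → Bldg, Credits applies, adding Bldg, Credits
Closure: {Bldg, CourseID, Credits}.

Bldg, CourseID, Credits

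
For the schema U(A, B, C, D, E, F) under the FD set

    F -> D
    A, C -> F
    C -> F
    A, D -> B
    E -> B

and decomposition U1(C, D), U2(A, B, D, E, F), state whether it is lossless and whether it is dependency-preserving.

lossy and not dependency-preserving

Lossless test: (D)⁺ = {D}, which is a superkey of neither fragment — lossy.
Dependency preservation: the restricted closure of {A, C} across the fragments never reaches {F}, so A, C → F cannot be enforced without a join — not preserved.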